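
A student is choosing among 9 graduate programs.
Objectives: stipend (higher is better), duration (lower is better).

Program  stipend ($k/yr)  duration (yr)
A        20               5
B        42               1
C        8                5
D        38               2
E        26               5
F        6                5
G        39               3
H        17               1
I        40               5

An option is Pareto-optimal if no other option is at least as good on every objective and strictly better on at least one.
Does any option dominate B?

A: worse on stipend (20 vs 42).
C: worse on stipend (8 vs 42).
D: worse on stipend (38 vs 42).
E: worse on stipend (26 vs 42).
F: worse on stipend (6 vs 42).
G: worse on stipend (39 vs 42).
H: worse on stipend (17 vs 42).
I: worse on stipend (40 vs 42).
No option is at least as good as B on every objective and strictly better on one.

No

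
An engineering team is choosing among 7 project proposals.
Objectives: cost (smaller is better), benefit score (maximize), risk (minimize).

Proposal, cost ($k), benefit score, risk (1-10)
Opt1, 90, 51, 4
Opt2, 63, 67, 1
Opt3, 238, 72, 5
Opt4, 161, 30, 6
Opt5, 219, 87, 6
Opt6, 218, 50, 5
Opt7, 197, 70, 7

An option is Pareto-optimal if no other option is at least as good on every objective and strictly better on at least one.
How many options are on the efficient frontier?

Opt1: dominated by Opt2 (cost 63≤90, benefit score 67≥51, risk 1≤4).
Opt2: not dominated (best cost).
Opt3: not dominated.
Opt4: dominated by Opt1 (cost 90≤161, benefit score 51≥30, risk 4≤6).
Opt5: not dominated (best benefit score).
Opt6: dominated by Opt1 (cost 90≤218, benefit score 51≥50, risk 4≤5).
Opt7: not dominated.
Pareto-optimal: Opt2, Opt3, Opt5, Opt7 → 4.

4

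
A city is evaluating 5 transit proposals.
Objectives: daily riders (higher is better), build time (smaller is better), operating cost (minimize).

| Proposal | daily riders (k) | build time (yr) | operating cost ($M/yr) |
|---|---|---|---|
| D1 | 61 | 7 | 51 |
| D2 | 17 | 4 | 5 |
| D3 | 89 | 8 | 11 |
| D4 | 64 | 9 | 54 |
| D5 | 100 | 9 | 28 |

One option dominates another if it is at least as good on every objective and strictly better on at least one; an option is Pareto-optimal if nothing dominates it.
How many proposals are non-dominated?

D1: not dominated.
D2: not dominated (best build time).
D3: not dominated.
D4: dominated by D3 (daily riders 89≥64, build time 8≤9, operating cost 11≤54).
D5: not dominated (best daily riders).
Pareto-optimal: D1, D2, D3, D5 → 4.

4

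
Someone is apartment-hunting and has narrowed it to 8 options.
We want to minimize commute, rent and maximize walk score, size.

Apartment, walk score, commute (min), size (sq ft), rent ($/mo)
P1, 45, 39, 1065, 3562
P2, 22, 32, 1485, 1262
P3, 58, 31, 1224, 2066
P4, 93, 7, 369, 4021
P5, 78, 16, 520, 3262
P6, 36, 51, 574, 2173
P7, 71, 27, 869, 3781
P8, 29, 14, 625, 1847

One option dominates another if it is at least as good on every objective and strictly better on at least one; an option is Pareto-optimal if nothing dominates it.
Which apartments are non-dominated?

P1: dominated by P3 (walk score 58≥45, commute 31≤39, size 1224≥1065, rent 2066≤3562).
P2: not dominated (best size).
P3: not dominated.
P4: not dominated (best walk score).
P5: not dominated.
P6: dominated by P3 (walk score 58≥36, commute 31≤51, size 1224≥574, rent 2066≤2173).
P7: not dominated.
P8: not dominated.

P2, P3, P4, P5, P7, P8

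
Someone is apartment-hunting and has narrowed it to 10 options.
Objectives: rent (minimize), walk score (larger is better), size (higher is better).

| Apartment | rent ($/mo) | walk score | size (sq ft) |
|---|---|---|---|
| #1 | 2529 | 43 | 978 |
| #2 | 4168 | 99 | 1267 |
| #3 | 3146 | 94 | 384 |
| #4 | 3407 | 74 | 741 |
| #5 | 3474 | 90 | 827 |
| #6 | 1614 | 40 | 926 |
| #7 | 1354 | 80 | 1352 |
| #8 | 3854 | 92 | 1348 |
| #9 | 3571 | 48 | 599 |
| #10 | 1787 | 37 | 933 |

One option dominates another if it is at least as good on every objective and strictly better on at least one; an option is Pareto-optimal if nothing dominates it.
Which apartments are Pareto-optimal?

#2, #3, #5, #7, #8

#1: dominated by #7 (rent 1354≤2529, walk score 80≥43, size 1352≥978).
#2: not dominated (best walk score).
#3: not dominated.
#4: dominated by #7 (rent 1354≤3407, walk score 80≥74, size 1352≥741).
#5: not dominated.
#6: dominated by #7 (rent 1354≤1614, walk score 80≥40, size 1352≥926).
#7: not dominated (best rent).
#8: not dominated.
#9: dominated by #4 (rent 3407≤3571, walk score 74≥48, size 741≥599).
#10: dominated by #7 (rent 1354≤1787, walk score 80≥37, size 1352≥933).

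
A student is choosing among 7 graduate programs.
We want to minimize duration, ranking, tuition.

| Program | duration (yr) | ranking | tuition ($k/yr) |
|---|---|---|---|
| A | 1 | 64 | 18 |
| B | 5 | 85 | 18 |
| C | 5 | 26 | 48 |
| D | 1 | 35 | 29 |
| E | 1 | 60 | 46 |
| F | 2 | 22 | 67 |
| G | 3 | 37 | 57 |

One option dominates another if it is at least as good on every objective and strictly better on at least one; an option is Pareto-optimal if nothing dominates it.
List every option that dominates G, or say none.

D

D: duration 1≤3, ranking 35≤37, tuition 29≤57 — dominates G.
Others (A, B, C, E, F) are each worse than G on at least one objective.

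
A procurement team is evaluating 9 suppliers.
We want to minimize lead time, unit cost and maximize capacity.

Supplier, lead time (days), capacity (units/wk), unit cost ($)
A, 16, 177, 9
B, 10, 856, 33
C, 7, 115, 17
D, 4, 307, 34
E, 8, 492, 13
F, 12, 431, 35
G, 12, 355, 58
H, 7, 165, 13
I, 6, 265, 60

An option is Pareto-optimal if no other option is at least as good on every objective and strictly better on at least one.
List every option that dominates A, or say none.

B: worse on unit cost (33 vs 9).
C: worse on capacity (115 vs 177).
D: worse on unit cost (34 vs 9).
E: worse on unit cost (13 vs 9).
F: worse on unit cost (35 vs 9).
G: worse on unit cost (58 vs 9).
H: worse on capacity (165 vs 177).
I: worse on unit cost (60 vs 9).
No option dominates A.

none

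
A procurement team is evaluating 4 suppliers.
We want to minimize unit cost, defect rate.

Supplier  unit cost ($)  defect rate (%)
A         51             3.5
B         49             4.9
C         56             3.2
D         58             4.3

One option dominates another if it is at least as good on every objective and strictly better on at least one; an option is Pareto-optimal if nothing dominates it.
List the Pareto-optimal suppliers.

A: not dominated.
B: not dominated (best unit cost).
C: not dominated (best defect rate).
D: dominated by A (unit cost 51≤58, defect rate 3.5≤4.3).

A, B, C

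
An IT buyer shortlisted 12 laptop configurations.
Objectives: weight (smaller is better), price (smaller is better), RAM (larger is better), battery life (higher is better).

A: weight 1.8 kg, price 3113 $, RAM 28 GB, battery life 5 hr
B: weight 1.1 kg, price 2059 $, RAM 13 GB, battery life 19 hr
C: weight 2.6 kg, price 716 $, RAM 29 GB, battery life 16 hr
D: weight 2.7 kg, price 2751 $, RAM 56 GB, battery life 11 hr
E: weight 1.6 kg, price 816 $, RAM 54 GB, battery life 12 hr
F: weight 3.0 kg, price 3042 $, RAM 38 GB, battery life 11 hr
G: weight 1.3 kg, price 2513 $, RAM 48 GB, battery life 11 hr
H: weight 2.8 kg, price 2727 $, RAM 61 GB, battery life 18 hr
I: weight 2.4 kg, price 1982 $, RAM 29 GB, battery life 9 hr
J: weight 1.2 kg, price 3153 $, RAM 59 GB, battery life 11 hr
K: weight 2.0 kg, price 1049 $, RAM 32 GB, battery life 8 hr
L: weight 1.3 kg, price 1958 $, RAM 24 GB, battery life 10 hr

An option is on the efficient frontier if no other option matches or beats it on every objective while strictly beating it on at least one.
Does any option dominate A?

E vs A: weight 1.6≤1.8, price 816≤3113, RAM 54≥28, battery life 12≥5 — E is at least as good on every objective and strictly better on at least one, so E dominates A.

Yes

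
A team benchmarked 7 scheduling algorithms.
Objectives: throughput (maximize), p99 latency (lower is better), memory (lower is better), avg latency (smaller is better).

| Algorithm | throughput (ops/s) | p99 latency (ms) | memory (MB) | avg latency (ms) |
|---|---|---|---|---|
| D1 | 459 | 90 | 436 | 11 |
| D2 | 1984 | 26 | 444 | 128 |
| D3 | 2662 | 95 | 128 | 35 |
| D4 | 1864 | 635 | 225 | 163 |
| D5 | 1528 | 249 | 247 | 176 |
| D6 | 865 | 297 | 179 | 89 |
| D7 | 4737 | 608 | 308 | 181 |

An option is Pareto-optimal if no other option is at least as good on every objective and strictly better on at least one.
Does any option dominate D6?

Yes

D3 vs D6: throughput 2662≥865, p99 latency 95≤297, memory 128≤179, avg latency 35≤89 — D3 is at least as good on every objective and strictly better on at least one, so D3 dominates D6.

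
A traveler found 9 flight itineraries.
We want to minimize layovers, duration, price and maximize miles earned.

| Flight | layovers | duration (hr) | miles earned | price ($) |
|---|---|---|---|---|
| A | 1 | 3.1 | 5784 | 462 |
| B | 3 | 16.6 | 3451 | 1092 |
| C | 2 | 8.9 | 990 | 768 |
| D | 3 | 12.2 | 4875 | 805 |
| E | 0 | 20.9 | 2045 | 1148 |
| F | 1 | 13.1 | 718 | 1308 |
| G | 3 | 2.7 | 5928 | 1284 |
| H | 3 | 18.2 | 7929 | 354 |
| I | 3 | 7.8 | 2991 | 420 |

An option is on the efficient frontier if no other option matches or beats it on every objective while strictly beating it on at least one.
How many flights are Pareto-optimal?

A: not dominated.
B: dominated by A (layovers 1≤3, duration 3.1≤16.6, miles earned 5784≥3451, price 462≤1092).
C: dominated by A (layovers 1≤2, duration 3.1≤8.9, miles earned 5784≥990, price 462≤768).
D: dominated by A (layovers 1≤3, duration 3.1≤12.2, miles earned 5784≥4875, price 462≤805).
E: not dominated (best layovers).
F: dominated by A (layovers 1≤1, duration 3.1≤13.1, miles earned 5784≥718, price 462≤1308).
G: not dominated (best duration).
H: not dominated (best miles earned).
I: not dominated.
Pareto-optimal: A, E, G, H, I → 5.

5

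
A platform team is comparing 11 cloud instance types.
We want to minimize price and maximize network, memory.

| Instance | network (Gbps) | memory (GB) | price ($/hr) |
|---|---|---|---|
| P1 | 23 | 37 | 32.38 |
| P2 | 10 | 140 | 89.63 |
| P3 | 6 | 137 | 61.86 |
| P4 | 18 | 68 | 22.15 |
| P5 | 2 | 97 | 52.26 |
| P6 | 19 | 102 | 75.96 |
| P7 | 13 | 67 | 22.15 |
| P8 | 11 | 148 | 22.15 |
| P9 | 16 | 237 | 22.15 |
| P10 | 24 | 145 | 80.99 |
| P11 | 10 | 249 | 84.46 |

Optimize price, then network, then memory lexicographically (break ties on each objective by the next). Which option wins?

P4

First minimize price: best is 22.15, kept {P4, P7, P8, P9}.
Then maximize network: best is 18, kept {P4}.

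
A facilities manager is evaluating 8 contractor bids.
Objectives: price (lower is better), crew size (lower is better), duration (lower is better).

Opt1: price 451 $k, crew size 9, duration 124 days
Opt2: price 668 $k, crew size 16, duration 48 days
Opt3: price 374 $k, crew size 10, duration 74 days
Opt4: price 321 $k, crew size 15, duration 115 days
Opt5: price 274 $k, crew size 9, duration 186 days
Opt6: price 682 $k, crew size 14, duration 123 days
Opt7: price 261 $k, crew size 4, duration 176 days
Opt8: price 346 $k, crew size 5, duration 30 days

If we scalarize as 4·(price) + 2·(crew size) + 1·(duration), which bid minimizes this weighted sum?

Opt7

Opt1: 4·451 + 2·9 + 1·124 = 1946
Opt2: 4·668 + 2·16 + 1·48 = 2752
Opt3: 4·374 + 2·10 + 1·74 = 1590
Opt4: 4·321 + 2·15 + 1·115 = 1429
Opt5: 4·274 + 2·9 + 1·186 = 1300
Opt6: 4·682 + 2·14 + 1·123 = 2879
Opt7: 4·261 + 2·4 + 1·176 = 1228
Opt8: 4·346 + 2·5 + 1·30 = 1424
Lowest: Opt7 at 1228.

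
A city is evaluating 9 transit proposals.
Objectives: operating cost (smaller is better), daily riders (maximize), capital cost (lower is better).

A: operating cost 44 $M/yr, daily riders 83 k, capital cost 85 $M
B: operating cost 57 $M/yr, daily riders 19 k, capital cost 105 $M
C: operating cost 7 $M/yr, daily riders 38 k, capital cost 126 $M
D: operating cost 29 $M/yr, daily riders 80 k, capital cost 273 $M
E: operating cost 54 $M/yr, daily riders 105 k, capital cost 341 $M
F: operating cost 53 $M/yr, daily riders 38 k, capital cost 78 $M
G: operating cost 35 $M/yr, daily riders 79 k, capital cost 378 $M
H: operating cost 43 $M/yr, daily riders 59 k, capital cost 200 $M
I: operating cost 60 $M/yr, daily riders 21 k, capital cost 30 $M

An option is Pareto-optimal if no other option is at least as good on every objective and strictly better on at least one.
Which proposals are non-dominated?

A, C, D, E, F, H, I

A: not dominated.
B: dominated by A (operating cost 44≤57, daily riders 83≥19, capital cost 85≤105).
C: not dominated (best operating cost).
D: not dominated.
E: not dominated (best daily riders).
F: not dominated.
G: dominated by D (operating cost 29≤35, daily riders 80≥79, capital cost 273≤378).
H: not dominated.
I: not dominated (best capital cost).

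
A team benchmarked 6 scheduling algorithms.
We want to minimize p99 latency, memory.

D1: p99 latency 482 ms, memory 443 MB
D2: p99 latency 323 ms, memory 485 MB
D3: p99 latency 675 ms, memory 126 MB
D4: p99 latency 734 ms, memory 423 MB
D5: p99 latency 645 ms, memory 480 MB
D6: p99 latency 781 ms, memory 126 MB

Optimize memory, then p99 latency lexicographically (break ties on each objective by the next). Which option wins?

D3

First minimize memory: best is 126, kept {D3, D6}.
Then minimize p99 latency: best is 675, kept {D3}.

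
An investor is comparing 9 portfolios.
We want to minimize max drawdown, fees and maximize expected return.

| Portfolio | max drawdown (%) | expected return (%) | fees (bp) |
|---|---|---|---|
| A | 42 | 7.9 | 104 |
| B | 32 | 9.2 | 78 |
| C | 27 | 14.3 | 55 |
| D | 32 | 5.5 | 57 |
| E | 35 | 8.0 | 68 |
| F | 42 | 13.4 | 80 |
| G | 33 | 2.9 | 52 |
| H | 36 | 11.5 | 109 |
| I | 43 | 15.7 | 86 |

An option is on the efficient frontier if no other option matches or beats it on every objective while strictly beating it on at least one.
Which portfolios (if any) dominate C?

A: worse on max drawdown (42 vs 27).
B: worse on max drawdown (32 vs 27).
D: worse on max drawdown (32 vs 27).
E: worse on max drawdown (35 vs 27).
F: worse on max drawdown (42 vs 27).
G: worse on max drawdown (33 vs 27).
H: worse on max drawdown (36 vs 27).
I: worse on max drawdown (43 vs 27).
No option dominates C.

none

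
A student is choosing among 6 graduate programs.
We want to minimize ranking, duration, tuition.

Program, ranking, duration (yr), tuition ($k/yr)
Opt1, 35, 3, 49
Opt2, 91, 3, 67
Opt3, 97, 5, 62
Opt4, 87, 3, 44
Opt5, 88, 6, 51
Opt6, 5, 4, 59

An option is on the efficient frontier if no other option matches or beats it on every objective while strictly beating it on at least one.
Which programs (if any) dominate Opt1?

Opt2: worse on ranking (91 vs 35).
Opt3: worse on ranking (97 vs 35).
Opt4: worse on ranking (87 vs 35).
Opt5: worse on ranking (88 vs 35).
Opt6: worse on duration (4 vs 3).
No option dominates Opt1.

none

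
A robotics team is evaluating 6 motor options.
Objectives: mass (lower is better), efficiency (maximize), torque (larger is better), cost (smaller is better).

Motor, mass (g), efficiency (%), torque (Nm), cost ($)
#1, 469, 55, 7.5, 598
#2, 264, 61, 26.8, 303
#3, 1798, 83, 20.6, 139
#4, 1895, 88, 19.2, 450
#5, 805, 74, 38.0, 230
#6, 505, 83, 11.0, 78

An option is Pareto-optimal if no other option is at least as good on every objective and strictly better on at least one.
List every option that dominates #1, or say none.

#2

#2: mass 264≤469, efficiency 61≥55, torque 26.8≥7.5, cost 303≤598 — dominates #1.
Others (#3, #4, #5, #6) are each worse than #1 on at least one objective.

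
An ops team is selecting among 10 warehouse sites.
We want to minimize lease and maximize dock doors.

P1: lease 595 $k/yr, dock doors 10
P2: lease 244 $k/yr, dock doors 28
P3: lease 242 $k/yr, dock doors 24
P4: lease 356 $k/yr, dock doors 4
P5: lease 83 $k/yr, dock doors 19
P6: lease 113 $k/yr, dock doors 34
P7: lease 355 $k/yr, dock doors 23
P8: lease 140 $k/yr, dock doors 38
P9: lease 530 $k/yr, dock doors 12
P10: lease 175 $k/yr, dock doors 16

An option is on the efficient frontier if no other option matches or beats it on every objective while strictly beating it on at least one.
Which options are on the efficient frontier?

P5, P6, P8

P1: dominated by P2 (lease 244≤595, dock doors 28≥10).
P2: dominated by P6 (lease 113≤244, dock doors 34≥28).
P3: dominated by P6 (lease 113≤242, dock doors 34≥24).
P4: dominated by P2 (lease 244≤356, dock doors 28≥4).
P5: not dominated (best lease).
P6: not dominated.
P7: dominated by P2 (lease 244≤355, dock doors 28≥23).
P8: not dominated (best dock doors).
P9: dominated by P2 (lease 244≤530, dock doors 28≥12).
P10: dominated by P5 (lease 83≤175, dock doors 19≥16).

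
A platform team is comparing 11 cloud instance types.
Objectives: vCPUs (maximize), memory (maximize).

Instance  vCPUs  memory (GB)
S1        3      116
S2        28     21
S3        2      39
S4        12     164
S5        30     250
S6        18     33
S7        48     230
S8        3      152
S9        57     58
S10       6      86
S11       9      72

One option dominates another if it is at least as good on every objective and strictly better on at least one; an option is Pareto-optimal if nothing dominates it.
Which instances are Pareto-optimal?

S1: dominated by S4 (vCPUs 12≥3, memory 164≥116).
S2: dominated by S5 (vCPUs 30≥28, memory 250≥21).
S3: dominated by S1 (vCPUs 3≥2, memory 116≥39).
S4: dominated by S5 (vCPUs 30≥12, memory 250≥164).
S5: not dominated (best memory).
S6: dominated by S5 (vCPUs 30≥18, memory 250≥33).
S7: not dominated.
S8: dominated by S4 (vCPUs 12≥3, memory 164≥152).
S9: not dominated (best vCPUs).
S10: dominated by S4 (vCPUs 12≥6, memory 164≥86).
S11: dominated by S4 (vCPUs 12≥9, memory 164≥72).

S5, S7, S9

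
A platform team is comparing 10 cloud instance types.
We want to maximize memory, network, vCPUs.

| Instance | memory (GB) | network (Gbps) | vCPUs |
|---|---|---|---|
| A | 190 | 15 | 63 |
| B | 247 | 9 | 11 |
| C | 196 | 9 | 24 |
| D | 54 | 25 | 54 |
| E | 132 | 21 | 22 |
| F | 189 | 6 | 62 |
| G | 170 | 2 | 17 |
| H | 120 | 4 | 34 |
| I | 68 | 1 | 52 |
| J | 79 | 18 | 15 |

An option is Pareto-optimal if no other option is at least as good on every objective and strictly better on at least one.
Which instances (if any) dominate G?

A: memory 190≥170, network 15≥2, vCPUs 63≥17 — dominates G.
C: memory 196≥170, network 9≥2, vCPUs 24≥17 — dominates G.
F: memory 189≥170, network 6≥2, vCPUs 62≥17 — dominates G.
Others (B, D, E, H, I, J) are each worse than G on at least one objective.

A, C, F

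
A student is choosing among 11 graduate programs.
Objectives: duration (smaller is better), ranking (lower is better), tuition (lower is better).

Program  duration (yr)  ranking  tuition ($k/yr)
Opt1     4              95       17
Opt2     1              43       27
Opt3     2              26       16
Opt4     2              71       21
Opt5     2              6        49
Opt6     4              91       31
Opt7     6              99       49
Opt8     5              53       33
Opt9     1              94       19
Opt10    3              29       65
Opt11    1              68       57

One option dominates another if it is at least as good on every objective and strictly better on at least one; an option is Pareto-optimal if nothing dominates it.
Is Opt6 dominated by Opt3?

Yes

Opt3 vs Opt6: duration 2≤4, ranking 26≤91, tuition 16≤31 — Opt3 is at least as good on every objective with at least one strict improvement.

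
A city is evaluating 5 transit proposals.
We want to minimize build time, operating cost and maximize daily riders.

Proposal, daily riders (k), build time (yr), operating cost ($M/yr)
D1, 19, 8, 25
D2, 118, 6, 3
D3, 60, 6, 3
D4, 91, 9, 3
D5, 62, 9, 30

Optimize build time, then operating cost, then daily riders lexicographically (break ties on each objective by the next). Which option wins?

First minimize build time: best is 6, kept {D2, D3}.
Then minimize operating cost: best is 3, kept {D2, D3}.
Then maximize daily riders: best is 118, kept {D2}.

D2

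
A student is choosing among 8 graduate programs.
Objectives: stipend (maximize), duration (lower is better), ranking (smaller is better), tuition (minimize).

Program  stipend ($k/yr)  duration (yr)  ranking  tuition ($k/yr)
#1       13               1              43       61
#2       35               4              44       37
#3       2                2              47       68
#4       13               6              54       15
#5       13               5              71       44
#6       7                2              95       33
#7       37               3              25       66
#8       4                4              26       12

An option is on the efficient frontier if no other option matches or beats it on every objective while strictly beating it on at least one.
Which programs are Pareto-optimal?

#1: not dominated (best duration).
#2: not dominated.
#3: dominated by #1 (stipend 13≥2, duration 1≤2, ranking 43≤47, tuition 61≤68).
#4: not dominated.
#5: dominated by #2 (stipend 35≥13, duration 4≤5, ranking 44≤71, tuition 37≤44).
#6: not dominated.
#7: not dominated (best stipend).
#8: not dominated (best tuition).

#1, #2, #4, #6, #7, #8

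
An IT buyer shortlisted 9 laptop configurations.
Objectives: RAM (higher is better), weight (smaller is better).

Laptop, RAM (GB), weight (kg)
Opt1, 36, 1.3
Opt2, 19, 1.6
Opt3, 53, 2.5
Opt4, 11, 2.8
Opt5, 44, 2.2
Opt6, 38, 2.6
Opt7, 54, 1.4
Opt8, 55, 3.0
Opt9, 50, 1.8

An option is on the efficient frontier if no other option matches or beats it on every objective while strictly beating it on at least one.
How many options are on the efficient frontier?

Opt1: not dominated (best weight).
Opt2: dominated by Opt1 (RAM 36≥19, weight 1.3≤1.6).
Opt3: dominated by Opt7 (RAM 54≥53, weight 1.4≤2.5).
Opt4: dominated by Opt1 (RAM 36≥11, weight 1.3≤2.8).
Opt5: dominated by Opt7 (RAM 54≥44, weight 1.4≤2.2).
Opt6: dominated by Opt3 (RAM 53≥38, weight 2.5≤2.6).
Opt7: not dominated.
Opt8: not dominated (best RAM).
Opt9: dominated by Opt7 (RAM 54≥50, weight 1.4≤1.8).
Pareto-optimal: Opt1, Opt7, Opt8 → 3.

3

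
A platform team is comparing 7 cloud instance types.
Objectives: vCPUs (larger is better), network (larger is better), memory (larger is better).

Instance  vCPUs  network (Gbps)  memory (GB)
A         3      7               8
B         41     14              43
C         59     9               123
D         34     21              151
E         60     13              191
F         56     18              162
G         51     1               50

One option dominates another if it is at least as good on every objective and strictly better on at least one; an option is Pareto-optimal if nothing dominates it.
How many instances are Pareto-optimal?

A: dominated by B (vCPUs 41≥3, network 14≥7, memory 43≥8).
B: dominated by F (vCPUs 56≥41, network 18≥14, memory 162≥43).
C: dominated by E (vCPUs 60≥59, network 13≥9, memory 191≥123).
D: not dominated (best network).
E: not dominated (best vCPUs).
F: not dominated.
G: dominated by C (vCPUs 59≥51, network 9≥1, memory 123≥50).
Pareto-optimal: D, E, F → 3.

3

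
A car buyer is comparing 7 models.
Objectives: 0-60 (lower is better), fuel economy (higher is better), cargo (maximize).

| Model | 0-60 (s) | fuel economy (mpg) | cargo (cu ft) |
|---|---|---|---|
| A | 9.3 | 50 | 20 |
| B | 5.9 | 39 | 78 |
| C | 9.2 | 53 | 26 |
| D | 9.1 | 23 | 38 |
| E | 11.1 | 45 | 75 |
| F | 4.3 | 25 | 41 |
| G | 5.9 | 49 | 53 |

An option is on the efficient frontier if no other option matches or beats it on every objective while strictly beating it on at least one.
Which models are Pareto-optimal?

A: dominated by C (0-60 9.2≤9.3, fuel economy 53≥50, cargo 26≥20).
B: not dominated (best cargo).
C: not dominated (best fuel economy).
D: dominated by B (0-60 5.9≤9.1, fuel economy 39≥23, cargo 78≥38).
E: not dominated.
F: not dominated (best 0-60).
G: not dominated.

B, C, E, F, G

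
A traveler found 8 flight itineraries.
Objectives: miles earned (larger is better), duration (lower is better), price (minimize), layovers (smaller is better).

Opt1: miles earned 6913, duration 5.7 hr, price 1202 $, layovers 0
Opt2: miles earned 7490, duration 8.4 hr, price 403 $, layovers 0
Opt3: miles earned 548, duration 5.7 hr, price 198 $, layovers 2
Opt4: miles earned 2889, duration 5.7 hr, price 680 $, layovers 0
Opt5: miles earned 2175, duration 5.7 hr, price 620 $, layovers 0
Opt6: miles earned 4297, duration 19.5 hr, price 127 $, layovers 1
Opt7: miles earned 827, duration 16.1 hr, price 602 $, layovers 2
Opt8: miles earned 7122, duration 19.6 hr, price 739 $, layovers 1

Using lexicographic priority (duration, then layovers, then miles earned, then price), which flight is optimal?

Opt1

First minimize duration: best is 5.7, kept {Opt1, Opt3, Opt4, Opt5}.
Then minimize layovers: best is 0, kept {Opt1, Opt4, Opt5}.
Then maximize miles earned: best is 6913, kept {Opt1}.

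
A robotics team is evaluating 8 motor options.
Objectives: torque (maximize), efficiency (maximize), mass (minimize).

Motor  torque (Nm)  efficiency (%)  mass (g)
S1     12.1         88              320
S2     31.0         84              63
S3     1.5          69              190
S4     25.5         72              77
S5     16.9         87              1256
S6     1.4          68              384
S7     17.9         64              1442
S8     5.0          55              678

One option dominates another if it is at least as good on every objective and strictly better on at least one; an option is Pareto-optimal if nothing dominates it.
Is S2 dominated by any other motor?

S1: worse on torque (12.1 vs 31.0).
S3: worse on torque (1.5 vs 31.0).
S4: worse on torque (25.5 vs 31.0).
S5: worse on torque (16.9 vs 31.0).
S6: worse on torque (1.4 vs 31.0).
S7: worse on torque (17.9 vs 31.0).
S8: worse on torque (5.0 vs 31.0).
No option is at least as good as S2 on every objective and strictly better on one.

No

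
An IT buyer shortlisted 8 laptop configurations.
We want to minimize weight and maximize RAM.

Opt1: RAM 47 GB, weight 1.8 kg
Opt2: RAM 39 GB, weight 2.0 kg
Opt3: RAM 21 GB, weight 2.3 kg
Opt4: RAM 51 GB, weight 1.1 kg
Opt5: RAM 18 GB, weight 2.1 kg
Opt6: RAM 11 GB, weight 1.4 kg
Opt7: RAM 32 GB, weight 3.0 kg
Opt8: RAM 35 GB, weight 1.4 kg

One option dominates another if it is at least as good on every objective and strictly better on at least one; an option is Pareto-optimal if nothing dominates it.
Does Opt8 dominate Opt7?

Yes

Opt8 vs Opt7: RAM 35≥32, weight 1.4≤3.0 — Opt8 is at least as good on every objective with at least one strict improvement.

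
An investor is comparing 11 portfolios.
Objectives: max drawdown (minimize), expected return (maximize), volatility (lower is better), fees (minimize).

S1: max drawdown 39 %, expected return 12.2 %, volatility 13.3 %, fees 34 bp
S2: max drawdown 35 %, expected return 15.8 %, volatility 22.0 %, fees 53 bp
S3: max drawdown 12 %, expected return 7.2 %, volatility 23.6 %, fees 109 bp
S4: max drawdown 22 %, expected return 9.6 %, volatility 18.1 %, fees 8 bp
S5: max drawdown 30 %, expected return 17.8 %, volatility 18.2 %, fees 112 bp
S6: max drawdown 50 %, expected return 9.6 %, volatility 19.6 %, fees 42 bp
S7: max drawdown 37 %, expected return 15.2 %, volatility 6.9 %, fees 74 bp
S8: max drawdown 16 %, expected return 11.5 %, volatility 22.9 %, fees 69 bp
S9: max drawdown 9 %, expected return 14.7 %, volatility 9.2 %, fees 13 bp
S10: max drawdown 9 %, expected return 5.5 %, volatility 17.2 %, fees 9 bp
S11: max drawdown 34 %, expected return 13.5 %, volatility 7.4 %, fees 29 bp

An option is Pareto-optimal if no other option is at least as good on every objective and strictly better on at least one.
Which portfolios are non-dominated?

S1: dominated by S9 (max drawdown 9≤39, expected return 14.7≥12.2, volatility 9.2≤13.3, fees 13≤34).
S2: not dominated.
S3: dominated by S9 (max drawdown 9≤12, expected return 14.7≥7.2, volatility 9.2≤23.6, fees 13≤109).
S4: not dominated (best fees).
S5: not dominated (best expected return).
S6: dominated by S1 (max drawdown 39≤50, expected return 12.2≥9.6, volatility 13.3≤19.6, fees 34≤42).
S7: not dominated (best volatility).
S8: dominated by S9 (max drawdown 9≤16, expected return 14.7≥11.5, volatility 9.2≤22.9, fees 13≤69).
S9: not dominated.
S10: not dominated.
S11: not dominated.

S2, S4, S5, S7, S9, S10, S11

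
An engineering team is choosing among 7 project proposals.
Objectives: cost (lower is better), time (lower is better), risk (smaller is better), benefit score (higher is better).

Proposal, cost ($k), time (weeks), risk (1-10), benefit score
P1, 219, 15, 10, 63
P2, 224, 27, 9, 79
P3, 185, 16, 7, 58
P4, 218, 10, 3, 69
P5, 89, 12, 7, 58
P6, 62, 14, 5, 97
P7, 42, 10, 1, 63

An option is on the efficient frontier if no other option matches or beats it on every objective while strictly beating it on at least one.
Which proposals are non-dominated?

P4, P6, P7

P1: dominated by P4 (cost 218≤219, time 10≤15, risk 3≤10, benefit score 69≥63).
P2: dominated by P6 (cost 62≤224, time 14≤27, risk 5≤9, benefit score 97≥79).
P3: dominated by P5 (cost 89≤185, time 12≤16, risk 7≤7, benefit score 58≥58).
P4: not dominated.
P5: dominated by P7 (cost 42≤89, time 10≤12, risk 1≤7, benefit score 63≥58).
P6: not dominated (best benefit score).
P7: not dominated (best cost).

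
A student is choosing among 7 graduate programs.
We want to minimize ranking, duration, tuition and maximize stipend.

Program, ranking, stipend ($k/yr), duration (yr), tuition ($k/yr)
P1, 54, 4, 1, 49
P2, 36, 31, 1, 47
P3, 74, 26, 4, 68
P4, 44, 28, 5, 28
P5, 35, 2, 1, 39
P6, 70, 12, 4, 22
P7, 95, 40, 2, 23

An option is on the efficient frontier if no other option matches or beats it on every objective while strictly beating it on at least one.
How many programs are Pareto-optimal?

P1: dominated by P2 (ranking 36≤54, stipend 31≥4, duration 1≤1, tuition 47≤49).
P2: not dominated.
P3: dominated by P2 (ranking 36≤74, stipend 31≥26, duration 1≤4, tuition 47≤68).
P4: not dominated.
P5: not dominated (best ranking).
P6: not dominated (best tuition).
P7: not dominated (best stipend).
Pareto-optimal: P2, P4, P5, P6, P7 → 5.

5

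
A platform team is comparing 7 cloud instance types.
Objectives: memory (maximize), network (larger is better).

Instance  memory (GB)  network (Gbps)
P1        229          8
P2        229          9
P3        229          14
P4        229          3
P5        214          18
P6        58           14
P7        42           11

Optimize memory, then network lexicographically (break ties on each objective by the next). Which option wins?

P3

First maximize memory: best is 229, kept {P1, P2, P3, P4}.
Then maximize network: best is 14, kept {P3}.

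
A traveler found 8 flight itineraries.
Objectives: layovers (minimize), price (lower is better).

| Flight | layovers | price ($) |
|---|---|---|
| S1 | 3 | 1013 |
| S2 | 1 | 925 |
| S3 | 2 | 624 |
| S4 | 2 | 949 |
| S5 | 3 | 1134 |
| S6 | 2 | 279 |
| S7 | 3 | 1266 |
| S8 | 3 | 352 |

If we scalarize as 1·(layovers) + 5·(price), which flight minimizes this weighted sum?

S1: 1·3 + 5·1013 = 5068
S2: 1·1 + 5·925 = 4626
S3: 1·2 + 5·624 = 3122
S4: 1·2 + 5·949 = 4747
S5: 1·3 + 5·1134 = 5673
S6: 1·2 + 5·279 = 1397
S7: 1·3 + 5·1266 = 6333
S8: 1·3 + 5·352 = 1763
Lowest: S6 at 1397.

S6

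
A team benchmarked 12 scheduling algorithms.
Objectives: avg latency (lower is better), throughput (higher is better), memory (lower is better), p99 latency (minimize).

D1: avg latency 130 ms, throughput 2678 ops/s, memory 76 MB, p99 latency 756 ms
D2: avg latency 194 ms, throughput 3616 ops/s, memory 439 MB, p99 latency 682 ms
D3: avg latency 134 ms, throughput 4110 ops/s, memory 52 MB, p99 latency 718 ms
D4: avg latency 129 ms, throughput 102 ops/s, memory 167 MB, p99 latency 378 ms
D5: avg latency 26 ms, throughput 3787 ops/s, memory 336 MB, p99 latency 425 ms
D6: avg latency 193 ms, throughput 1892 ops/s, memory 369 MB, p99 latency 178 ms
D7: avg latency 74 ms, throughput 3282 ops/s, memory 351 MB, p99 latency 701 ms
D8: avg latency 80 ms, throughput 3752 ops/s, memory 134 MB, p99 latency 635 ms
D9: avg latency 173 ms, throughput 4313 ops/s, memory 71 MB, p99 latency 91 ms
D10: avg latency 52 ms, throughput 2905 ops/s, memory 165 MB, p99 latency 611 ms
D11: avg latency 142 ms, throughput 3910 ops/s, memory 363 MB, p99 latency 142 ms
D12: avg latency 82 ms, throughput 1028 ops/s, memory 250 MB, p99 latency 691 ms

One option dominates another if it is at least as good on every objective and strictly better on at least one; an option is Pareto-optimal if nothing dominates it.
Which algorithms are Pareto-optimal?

D1, D3, D4, D5, D8, D9, D10, D11

D1: not dominated.
D2: dominated by D5 (avg latency 26≤194, throughput 3787≥3616, memory 336≤439, p99 latency 425≤682).
D3: not dominated (best memory).
D4: not dominated.
D5: not dominated (best avg latency).
D6: dominated by D9 (avg latency 173≤193, throughput 4313≥1892, memory 71≤369, p99 latency 91≤178).
D7: dominated by D5 (avg latency 26≤74, throughput 3787≥3282, memory 336≤351, p99 latency 425≤701).
D8: not dominated.
D9: not dominated (best throughput).
D10: not dominated.
D11: not dominated.
D12: dominated by D8 (avg latency 80≤82, throughput 3752≥1028, memory 134≤250, p99 latency 635≤691).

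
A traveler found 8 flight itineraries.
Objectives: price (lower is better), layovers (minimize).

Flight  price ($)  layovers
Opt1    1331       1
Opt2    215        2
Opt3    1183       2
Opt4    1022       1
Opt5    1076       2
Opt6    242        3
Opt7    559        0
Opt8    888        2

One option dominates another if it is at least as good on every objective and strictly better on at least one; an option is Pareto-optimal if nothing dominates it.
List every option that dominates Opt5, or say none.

Opt2, Opt4, Opt7, Opt8

Opt2: price 215≤1076, layovers 2≤2 — dominates Opt5.
Opt4: price 1022≤1076, layovers 1≤2 — dominates Opt5.
Opt7: price 559≤1076, layovers 0≤2 — dominates Opt5.
Opt8: price 888≤1076, layovers 2≤2 — dominates Opt5.
Others (Opt1, Opt3, Opt6) are each worse than Opt5 on at least one objective.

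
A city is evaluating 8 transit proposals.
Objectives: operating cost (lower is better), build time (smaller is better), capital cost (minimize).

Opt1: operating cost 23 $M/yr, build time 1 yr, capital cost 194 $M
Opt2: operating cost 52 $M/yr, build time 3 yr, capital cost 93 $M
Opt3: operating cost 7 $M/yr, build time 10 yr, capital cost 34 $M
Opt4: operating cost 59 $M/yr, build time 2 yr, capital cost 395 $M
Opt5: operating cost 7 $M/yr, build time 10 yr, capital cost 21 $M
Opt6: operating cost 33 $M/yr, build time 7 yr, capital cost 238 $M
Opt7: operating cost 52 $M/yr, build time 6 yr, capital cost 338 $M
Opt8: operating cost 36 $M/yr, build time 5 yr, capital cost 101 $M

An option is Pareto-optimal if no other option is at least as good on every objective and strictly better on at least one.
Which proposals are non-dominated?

Opt1, Opt2, Opt5, Opt8

Opt1: not dominated (best build time).
Opt2: not dominated.
Opt3: dominated by Opt5 (operating cost 7≤7, build time 10≤10, capital cost 21≤34).
Opt4: dominated by Opt1 (operating cost 23≤59, build time 1≤2, capital cost 194≤395).
Opt5: not dominated (best capital cost).
Opt6: dominated by Opt1 (operating cost 23≤33, build time 1≤7, capital cost 194≤238).
Opt7: dominated by Opt1 (operating cost 23≤52, build time 1≤6, capital cost 194≤338).
Opt8: not dominated.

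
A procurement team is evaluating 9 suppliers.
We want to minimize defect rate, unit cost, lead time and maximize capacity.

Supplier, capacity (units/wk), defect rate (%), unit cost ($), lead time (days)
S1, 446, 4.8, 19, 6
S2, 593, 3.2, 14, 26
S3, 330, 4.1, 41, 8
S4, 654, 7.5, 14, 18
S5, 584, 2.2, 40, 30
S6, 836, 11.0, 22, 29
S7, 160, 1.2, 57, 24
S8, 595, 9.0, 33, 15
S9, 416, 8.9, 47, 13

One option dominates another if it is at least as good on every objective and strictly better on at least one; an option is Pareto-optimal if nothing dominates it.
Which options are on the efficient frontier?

S1: not dominated (best lead time).
S2: not dominated.
S3: not dominated.
S4: not dominated.
S5: not dominated.
S6: not dominated (best capacity).
S7: not dominated (best defect rate).
S8: not dominated.
S9: dominated by S1 (capacity 446≥416, defect rate 4.8≤8.9, unit cost 19≤47, lead time 6≤13).

S1, S2, S3, S4, S5, S6, S7, S8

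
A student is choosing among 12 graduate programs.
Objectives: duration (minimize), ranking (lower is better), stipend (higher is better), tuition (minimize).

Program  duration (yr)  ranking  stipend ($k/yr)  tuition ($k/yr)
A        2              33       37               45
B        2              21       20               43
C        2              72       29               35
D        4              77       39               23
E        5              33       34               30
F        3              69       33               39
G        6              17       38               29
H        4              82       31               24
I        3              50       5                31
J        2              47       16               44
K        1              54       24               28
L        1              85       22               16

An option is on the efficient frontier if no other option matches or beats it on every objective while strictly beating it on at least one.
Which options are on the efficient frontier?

A: not dominated.
B: not dominated.
C: not dominated.
D: not dominated (best stipend).
E: not dominated.
F: not dominated.
G: not dominated (best ranking).
H: dominated by D (duration 4≤4, ranking 77≤82, stipend 39≥31, tuition 23≤24).
I: not dominated.
J: dominated by B (duration 2≤2, ranking 21≤47, stipend 20≥16, tuition 43≤44).
K: not dominated.
L: not dominated (best tuition).

A, B, C, D, E, F, G, I, K, L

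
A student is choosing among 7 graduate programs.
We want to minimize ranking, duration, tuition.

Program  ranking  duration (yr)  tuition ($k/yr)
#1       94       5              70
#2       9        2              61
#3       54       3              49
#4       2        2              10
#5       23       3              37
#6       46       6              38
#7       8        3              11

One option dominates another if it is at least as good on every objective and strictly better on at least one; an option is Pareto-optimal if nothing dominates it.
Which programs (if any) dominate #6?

#4, #5, #7

#4: ranking 2≤46, duration 2≤6, tuition 10≤38 — dominates #6.
#5: ranking 23≤46, duration 3≤6, tuition 37≤38 — dominates #6.
#7: ranking 8≤46, duration 3≤6, tuition 11≤38 — dominates #6.
Others (#1, #2, #3) are each worse than #6 on at least one objective.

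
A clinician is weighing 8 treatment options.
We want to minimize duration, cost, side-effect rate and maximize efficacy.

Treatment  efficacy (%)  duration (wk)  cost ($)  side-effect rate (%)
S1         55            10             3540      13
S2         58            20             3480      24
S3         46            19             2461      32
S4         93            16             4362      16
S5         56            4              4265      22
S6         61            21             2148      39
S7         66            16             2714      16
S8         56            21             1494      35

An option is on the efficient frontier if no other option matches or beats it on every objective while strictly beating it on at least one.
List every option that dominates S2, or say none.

S7

S7: efficacy 66≥58, duration 16≤20, cost 2714≤3480, side-effect rate 16≤24 — dominates S2.
Others (S1, S3, S4, S5, S6, S8) are each worse than S2 on at least one objective.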